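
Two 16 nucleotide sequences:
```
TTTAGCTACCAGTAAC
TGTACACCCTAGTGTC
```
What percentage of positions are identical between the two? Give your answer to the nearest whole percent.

8 positions differ (2, 5, 6, 7, 8, 10, 14, 15), so 8 of 16 match: 8/16 = 50%.

50%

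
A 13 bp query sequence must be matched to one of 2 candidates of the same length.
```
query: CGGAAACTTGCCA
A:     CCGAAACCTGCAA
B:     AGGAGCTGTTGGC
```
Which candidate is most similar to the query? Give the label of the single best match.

A

Hamming distances to query — A: 3; B: 9.
Smallest is A with 3 mismatches.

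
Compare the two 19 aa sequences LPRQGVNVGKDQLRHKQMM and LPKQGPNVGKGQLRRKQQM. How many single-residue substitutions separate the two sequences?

Mismatches (1-based): residue 3: R→K; residue 6: V→P; residue 11: D→G; residue 15: H→R; residue 18: M→Q.

5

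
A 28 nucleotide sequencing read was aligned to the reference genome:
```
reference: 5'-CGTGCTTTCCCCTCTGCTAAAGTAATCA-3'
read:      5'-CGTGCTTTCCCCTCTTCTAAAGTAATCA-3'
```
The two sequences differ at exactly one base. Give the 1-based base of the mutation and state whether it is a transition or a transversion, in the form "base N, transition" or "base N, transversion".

base 16, transversion

Base 16 changes G→T. G is a purine and T is a pyrimidine, so this is a transversion.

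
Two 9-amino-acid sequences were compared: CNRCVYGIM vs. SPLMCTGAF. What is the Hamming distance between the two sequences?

Comparing position by position, 8 positions differ: 1 (C/S), 2 (N/P), 3 (R/L), 4 (C/M), 5 (V/C), 6 (Y/T), 8 (I/A), 9 (M/F).

8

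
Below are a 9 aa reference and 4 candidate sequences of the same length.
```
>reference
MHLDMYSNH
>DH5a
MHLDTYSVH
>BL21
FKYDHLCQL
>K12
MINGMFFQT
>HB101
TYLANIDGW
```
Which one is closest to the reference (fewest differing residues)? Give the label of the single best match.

DH5a

Hamming distances to reference — DH5a: 2; BL21: 8; K12: 7; HB101: 8.
Smallest is DH5a with 2 mismatches.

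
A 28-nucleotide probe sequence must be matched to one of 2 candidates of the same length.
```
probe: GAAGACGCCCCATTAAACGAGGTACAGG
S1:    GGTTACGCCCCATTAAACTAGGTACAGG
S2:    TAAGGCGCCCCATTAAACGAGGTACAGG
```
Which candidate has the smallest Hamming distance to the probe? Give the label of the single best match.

S1 differs at 4 bases; S2 differs at 2 bases. The closest is S2.

S2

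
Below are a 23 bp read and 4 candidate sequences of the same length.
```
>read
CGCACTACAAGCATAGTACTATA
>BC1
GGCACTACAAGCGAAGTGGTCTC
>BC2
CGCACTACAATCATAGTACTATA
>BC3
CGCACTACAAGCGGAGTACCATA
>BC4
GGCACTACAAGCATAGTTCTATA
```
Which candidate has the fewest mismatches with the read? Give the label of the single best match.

BC2

Hamming distances to read — BC1: 7; BC2: 1; BC3: 3; BC4: 2.
Smallest is BC2 with 1 mismatch.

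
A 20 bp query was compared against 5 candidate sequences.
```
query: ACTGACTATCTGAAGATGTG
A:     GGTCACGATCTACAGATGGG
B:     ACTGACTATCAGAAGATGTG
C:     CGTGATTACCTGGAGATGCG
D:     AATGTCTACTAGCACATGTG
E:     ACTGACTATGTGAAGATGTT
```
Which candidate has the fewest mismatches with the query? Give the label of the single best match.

Hamming distances to query — A: 7; B: 1; C: 6; D: 7; E: 2.
Smallest is B with 1 mismatch.

B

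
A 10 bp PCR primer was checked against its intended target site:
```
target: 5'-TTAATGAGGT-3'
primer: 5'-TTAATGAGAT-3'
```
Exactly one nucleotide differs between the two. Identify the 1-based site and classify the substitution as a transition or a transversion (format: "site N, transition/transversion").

Site 9 changes G→A. G is a purine and A is a purine, so this is a transition.

site 9, transition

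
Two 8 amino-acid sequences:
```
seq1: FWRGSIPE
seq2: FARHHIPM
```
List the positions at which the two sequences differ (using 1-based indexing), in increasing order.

2, 4, 5, 8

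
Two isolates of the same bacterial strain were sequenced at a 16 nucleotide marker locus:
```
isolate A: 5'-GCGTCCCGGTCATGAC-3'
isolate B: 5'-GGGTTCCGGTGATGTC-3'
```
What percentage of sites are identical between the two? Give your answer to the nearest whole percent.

75%

4 positions differ (2, 5, 11, 15), so 12 of 16 match: 12/16 = 75%.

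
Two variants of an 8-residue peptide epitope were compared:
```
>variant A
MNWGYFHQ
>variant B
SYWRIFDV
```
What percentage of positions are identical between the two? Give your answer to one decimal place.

Mismatches at positions 1, 2, 4, 5, 7, 8 (1-based): 6 of 8.
Identical positions: 2/8 = 25% → 25.0%.

25.0%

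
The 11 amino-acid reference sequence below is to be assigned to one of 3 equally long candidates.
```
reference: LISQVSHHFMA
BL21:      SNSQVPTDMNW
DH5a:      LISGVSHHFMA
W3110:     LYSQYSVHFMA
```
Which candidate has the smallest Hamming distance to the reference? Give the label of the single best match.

DH5a

Hamming distances to reference — BL21: 8; DH5a: 1; W3110: 3.
Smallest is DH5a with 1 mismatch.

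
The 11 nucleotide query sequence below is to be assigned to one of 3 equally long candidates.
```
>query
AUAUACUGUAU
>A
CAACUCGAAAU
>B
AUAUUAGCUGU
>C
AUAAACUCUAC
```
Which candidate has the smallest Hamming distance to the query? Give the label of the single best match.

C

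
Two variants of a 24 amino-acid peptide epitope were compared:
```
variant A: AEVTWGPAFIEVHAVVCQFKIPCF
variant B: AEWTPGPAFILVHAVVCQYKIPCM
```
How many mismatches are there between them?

5

The sequences differ at residues 3, 5, 11, 19, 24 (1-based) — 5 in total.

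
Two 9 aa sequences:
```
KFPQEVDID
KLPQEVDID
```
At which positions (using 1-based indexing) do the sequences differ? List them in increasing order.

Scanning 1-based: 2: F/L.

2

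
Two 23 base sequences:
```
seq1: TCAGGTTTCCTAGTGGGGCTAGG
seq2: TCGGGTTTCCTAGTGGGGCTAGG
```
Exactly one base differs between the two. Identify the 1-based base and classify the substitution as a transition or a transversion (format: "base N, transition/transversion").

The sequences differ only at base 3: A→G (purine→purine), a transition.

base 3, transition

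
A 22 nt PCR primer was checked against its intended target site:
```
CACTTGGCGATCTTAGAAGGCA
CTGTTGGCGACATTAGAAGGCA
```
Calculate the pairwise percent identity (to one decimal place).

4 positions differ (2, 3, 11, 12), so 18 of 22 match: 18/22 = 81.82%.

81.8%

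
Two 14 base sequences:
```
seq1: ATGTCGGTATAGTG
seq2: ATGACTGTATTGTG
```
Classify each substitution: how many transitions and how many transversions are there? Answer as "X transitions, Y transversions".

0 transitions, 3 transversions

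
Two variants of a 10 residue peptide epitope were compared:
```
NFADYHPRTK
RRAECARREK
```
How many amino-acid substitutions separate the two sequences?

The sequences differ at residues 1, 2, 4, 5, 6, 7, 9 (1-based) — 7 in total.

7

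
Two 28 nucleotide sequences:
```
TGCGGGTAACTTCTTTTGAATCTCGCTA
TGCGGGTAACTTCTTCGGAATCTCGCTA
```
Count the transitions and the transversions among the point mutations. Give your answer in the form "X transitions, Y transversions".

1 transition, 1 transversion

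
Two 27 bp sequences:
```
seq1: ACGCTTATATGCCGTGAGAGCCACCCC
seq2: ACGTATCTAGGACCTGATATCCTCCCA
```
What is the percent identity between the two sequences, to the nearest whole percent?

10 positions differ (4, 5, 7, 10, 12, 14, 18, 20, 23, 27), so 17 of 27 match: 17/27 = 62.96%.

63%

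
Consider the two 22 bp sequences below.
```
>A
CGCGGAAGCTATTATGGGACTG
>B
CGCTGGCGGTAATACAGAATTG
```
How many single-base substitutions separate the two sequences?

9

Comparing position by position, 9 positions differ: 4 (G/T), 6 (A/G), 7 (A/C), 9 (C/G), 12 (T/A), 15 (T/C), 16 (G/A), 18 (G/A), 20 (C/T).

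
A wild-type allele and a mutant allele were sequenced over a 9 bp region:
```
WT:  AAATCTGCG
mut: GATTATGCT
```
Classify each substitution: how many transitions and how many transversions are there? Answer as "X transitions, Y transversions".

1 transition, 3 transversions

Transitions (purine↔purine or pyrimidine↔pyrimidine): 1 A→G.
Transversions (purine↔pyrimidine): 3 A→T, 5 C→A, 9 G→T.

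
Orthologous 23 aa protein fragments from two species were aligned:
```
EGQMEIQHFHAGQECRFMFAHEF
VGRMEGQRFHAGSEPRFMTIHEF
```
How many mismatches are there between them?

The sequences differ at positions 1, 3, 6, 8, 13, 15, 19, 20 (1-based) — 8 in total.

8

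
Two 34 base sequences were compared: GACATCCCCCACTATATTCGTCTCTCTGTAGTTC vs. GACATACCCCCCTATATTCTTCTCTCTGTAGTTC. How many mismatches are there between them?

The sequences differ at positions 6, 11, 20 (1-based) — 3 in total.

3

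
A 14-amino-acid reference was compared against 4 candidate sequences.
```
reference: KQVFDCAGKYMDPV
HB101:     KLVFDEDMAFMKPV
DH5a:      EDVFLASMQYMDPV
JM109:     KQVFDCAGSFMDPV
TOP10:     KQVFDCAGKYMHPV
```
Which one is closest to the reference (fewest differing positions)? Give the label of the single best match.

TOP10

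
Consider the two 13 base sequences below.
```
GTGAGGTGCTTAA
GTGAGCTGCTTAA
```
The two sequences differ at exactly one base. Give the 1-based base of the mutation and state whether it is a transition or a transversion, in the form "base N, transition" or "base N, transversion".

Base 6 changes G→C. G is a purine and C is a pyrimidine, so this is a transversion.

base 6, transversion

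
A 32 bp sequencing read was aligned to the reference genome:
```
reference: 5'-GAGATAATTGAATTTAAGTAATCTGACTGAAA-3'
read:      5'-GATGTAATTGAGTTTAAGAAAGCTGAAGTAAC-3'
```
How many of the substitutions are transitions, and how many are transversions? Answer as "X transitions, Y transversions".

2 transitions, 7 transversions

Mismatches (1-based):
base 3: G→T (purine→pyrimidine, transversion)
base 4: A→G (purine→purine, transition)
base 12: A→G (purine→purine, transition)
base 19: T→A (pyrimidine→purine, transversion)
base 22: T→G (pyrimidine→purine, transversion)
base 27: C→A (pyrimidine→purine, transversion)
base 28: T→G (pyrimidine→purine, transversion)
base 29: G→T (purine→pyrimidine, transversion)
base 32: A→C (purine→pyrimidine, transversion)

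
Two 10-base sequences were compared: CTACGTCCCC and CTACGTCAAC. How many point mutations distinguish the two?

2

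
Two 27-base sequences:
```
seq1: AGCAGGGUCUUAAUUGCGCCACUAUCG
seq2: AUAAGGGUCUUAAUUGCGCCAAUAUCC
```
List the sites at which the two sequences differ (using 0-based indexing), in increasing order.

1, 2, 21, 26

Differences at site 1 (G→U), site 2 (C→A), site 21 (C→A), site 26 (G→C).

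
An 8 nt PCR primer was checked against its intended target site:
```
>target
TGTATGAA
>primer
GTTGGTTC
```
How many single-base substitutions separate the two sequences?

Mismatches (1-based): position 1: T→G; position 2: G→T; position 4: A→G; position 5: T→G; position 6: G→T; position 7: A→T; position 8: A→C.

7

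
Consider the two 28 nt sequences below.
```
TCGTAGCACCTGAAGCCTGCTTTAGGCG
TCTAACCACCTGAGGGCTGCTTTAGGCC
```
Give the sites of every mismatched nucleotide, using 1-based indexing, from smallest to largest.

Differences at site 3 (G→T), site 4 (T→A), site 6 (G→C), site 14 (A→G), site 16 (C→G), site 28 (G→C).

3, 4, 6, 14, 16, 28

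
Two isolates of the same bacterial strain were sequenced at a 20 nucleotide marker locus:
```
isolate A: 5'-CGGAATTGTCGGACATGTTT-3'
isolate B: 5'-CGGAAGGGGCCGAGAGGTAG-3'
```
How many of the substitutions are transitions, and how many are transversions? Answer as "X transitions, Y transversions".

Transitions (purine↔purine or pyrimidine↔pyrimidine): none.
Transversions (purine↔pyrimidine): 6 T→G, 7 T→G, 9 T→G, 11 G→C, 14 C→G, 16 T→G, 19 T→A, 20 T→G.

0 transitions, 8 transversions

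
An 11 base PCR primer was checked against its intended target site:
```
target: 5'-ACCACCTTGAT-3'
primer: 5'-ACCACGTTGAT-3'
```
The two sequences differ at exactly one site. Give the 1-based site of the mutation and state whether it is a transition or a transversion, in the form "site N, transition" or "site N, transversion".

The sequences differ only at site 6: C→G (pyrimidine→purine), a transversion.

site 6, transversion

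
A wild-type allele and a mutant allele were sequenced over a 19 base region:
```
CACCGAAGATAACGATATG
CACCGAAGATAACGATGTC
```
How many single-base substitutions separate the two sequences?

Comparing position by position, 2 bases differ: 17 (A/G), 19 (G/C).

2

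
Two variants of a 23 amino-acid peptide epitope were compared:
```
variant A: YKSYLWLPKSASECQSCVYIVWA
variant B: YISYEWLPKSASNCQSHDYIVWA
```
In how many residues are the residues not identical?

Comparing position by position, 5 residues differ: 2 (K/I), 5 (L/E), 13 (E/N), 17 (C/H), 18 (V/D).

5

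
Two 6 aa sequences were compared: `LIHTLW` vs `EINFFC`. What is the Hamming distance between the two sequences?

5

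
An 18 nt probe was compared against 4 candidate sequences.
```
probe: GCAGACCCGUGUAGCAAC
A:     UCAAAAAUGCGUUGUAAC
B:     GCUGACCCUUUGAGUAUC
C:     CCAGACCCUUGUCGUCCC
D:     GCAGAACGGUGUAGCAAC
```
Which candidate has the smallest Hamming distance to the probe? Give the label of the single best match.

Hamming distances to probe — A: 8; B: 6; C: 6; D: 2.
Smallest is D with 2 mismatches.

D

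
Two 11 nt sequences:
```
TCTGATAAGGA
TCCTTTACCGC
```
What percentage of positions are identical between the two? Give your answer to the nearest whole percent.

Mismatches at positions 3, 4, 5, 8, 9, 11 (1-based): 6 of 11.
Identical positions: 5/11 = 45.45% → 45%.

45%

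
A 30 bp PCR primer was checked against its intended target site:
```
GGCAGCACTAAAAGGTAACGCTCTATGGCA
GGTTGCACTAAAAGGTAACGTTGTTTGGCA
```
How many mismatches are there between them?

5

The sequences differ at sites 3, 4, 21, 23, 25 (1-based) — 5 in total.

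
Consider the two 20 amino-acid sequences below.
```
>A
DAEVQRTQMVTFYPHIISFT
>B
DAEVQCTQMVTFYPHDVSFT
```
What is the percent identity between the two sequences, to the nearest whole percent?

3 positions differ (6, 16, 17), so 17 of 20 match: 17/20 = 85%.

85%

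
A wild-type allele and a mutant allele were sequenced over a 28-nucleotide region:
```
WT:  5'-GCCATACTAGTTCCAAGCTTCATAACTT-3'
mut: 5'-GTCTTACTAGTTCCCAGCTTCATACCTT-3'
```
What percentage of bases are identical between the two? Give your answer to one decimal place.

85.7%

4 positions differ (2, 4, 15, 25), so 24 of 28 match: 24/28 = 85.71%.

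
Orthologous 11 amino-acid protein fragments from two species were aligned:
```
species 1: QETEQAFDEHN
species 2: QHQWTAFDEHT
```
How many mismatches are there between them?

Mismatches (1-based): residue 2: E→H; residue 3: T→Q; residue 4: E→W; residue 5: Q→T; residue 11: N→T.

5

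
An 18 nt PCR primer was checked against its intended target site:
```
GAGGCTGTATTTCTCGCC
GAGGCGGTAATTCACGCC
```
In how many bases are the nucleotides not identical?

3

Comparing position by position, 3 bases differ: 6 (T/G), 10 (T/A), 14 (T/A).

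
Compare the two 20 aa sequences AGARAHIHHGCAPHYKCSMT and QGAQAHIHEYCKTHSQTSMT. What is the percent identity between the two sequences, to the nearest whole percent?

9 positions differ (1, 4, 9, 10, 12, 13, 15, 16, 17), so 11 of 20 match: 11/20 = 55%.

55%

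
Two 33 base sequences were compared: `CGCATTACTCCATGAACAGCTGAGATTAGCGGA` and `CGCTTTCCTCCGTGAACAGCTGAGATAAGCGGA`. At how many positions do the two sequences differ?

4

Comparing position by position, 4 positions differ: 4 (A/T), 7 (A/C), 12 (A/G), 27 (T/A).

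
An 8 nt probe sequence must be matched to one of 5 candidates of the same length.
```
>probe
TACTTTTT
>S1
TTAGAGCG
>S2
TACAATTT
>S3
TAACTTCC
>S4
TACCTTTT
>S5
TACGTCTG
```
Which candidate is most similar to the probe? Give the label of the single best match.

Hamming distances to probe — S1: 7; S2: 2; S3: 4; S4: 1; S5: 3.
Smallest is S4 with 1 mismatch.

S4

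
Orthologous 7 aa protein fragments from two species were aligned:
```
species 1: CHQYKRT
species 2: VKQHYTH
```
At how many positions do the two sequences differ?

6

The sequences differ at positions 1, 2, 4, 5, 6, 7 (1-based) — 6 in total.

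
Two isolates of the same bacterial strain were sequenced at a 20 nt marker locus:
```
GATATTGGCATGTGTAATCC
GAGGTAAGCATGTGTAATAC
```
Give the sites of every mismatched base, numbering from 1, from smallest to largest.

Differences at site 3 (T→G), site 4 (A→G), site 6 (T→A), site 7 (G→A), site 19 (C→A).

3, 4, 6, 7, 19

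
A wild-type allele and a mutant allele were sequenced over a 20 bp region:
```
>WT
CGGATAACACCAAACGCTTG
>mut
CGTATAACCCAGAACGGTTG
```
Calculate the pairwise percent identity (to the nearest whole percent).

5 positions differ (3, 9, 11, 12, 17), so 15 of 20 match: 15/20 = 75%.

75%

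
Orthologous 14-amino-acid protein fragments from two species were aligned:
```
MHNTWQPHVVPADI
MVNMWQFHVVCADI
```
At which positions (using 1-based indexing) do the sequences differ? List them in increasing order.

Differences at position 2 (H→V), position 4 (T→M), position 7 (P→F), position 11 (P→C).

2, 4, 7, 11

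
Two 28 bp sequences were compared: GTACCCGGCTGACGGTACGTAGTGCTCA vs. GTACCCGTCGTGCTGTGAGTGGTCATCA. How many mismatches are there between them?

10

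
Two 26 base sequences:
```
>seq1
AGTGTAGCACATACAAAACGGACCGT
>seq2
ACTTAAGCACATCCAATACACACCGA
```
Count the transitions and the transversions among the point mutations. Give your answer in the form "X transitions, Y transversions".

1 transition, 7 transversions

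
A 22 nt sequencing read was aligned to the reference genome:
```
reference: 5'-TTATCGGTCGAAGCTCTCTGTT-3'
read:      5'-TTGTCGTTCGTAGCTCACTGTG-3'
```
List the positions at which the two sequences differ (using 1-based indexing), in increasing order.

Differences at position 3 (A→G), position 7 (G→T), position 11 (A→T), position 17 (T→A), position 22 (T→G).

3, 7, 11, 17, 22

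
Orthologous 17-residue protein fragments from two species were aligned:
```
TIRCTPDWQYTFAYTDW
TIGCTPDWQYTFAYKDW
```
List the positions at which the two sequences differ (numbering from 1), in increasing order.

Differences at position 3 (R→G), position 15 (T→K).

3, 15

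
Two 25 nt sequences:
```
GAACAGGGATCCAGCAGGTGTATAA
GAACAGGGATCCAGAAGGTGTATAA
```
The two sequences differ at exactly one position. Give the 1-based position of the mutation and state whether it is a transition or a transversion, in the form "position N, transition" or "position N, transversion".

position 15, transversion

The sequences differ only at position 15: C→A (pyrimidine→purine), a transversion.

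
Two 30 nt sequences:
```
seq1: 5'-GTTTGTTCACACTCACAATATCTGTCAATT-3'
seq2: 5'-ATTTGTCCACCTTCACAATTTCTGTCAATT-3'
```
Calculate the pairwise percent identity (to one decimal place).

83.3%

Mismatches at positions 1, 7, 11, 12, 20 (1-based): 5 of 30.
Identical positions: 25/30 = 83.33% → 83.3%.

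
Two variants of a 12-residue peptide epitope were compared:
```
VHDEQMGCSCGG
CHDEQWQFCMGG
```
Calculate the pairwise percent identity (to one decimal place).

Mismatches at positions 1, 6, 7, 8, 9, 10 (1-based): 6 of 12.
Identical positions: 6/12 = 50% → 50.0%.

50.0%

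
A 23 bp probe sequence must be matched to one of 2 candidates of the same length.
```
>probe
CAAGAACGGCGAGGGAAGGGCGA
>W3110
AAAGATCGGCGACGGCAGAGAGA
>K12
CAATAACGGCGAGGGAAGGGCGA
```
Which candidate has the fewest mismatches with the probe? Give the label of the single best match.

K12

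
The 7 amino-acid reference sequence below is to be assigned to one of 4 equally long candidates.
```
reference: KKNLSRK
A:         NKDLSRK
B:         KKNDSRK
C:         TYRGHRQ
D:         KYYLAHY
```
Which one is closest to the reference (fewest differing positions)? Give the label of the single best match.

Hamming distances to reference — A: 2; B: 1; C: 6; D: 5.
Smallest is B with 1 mismatch.

B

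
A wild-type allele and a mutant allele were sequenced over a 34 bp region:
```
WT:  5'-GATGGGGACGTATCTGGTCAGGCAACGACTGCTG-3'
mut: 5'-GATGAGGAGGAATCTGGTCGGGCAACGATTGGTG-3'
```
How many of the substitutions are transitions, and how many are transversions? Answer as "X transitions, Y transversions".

3 transitions, 3 transversions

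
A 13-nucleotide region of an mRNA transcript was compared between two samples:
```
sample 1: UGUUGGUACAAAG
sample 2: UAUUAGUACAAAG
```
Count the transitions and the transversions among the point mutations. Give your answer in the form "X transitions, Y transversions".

Transitions (purine↔purine or pyrimidine↔pyrimidine): 2 G→A, 5 G→A.
Transversions (purine↔pyrimidine): none.

2 transitions, 0 transversions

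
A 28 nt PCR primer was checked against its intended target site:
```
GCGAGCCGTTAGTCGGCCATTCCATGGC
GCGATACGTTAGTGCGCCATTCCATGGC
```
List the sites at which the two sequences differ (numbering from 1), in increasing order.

5, 6, 14, 15

Differences at site 5 (G→T), site 6 (C→A), site 14 (C→G), site 15 (G→C).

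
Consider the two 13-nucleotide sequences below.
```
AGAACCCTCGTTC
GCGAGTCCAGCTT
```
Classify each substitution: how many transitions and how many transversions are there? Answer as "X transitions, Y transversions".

Mismatches (1-based):
position 1: A→G (purine→purine, transition)
position 2: G→C (purine→pyrimidine, transversion)
position 3: A→G (purine→purine, transition)
position 5: C→G (pyrimidine→purine, transversion)
position 6: C→T (pyrimidine→pyrimidine, transition)
position 8: T→C (pyrimidine→pyrimidine, transition)
position 9: C→A (pyrimidine→purine, transversion)
position 11: T→C (pyrimidine→pyrimidine, transition)
position 13: C→T (pyrimidine→pyrimidine, transition)

6 transitions, 3 transversions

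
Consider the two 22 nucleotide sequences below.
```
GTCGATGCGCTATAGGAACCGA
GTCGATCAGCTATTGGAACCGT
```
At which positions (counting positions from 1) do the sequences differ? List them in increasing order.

7, 8, 14, 22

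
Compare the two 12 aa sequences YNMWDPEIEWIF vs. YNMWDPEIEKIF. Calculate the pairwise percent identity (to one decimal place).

1 position differs (10), so 11 of 12 match: 11/12 = 91.67%.

91.7%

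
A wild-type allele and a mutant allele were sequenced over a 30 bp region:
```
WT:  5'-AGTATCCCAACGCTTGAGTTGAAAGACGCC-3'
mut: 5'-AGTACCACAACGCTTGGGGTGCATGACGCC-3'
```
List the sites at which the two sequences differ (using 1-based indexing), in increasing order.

Scanning 1-based: 5: T/C; 7: C/A; 17: A/G; 19: T/G; 22: A/C; 24: A/T.

5, 7, 17, 19, 22, 24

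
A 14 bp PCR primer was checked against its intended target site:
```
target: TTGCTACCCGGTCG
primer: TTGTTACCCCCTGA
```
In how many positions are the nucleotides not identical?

5

The sequences differ at positions 4, 10, 11, 13, 14 (1-based) — 5 in total.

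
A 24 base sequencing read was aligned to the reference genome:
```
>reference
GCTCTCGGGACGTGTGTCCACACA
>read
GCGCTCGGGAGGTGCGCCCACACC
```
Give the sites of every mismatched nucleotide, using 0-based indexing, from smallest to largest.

2, 10, 14, 16, 23

Differences at site 2 (T→G), site 10 (C→G), site 14 (T→C), site 16 (T→C), site 23 (A→C).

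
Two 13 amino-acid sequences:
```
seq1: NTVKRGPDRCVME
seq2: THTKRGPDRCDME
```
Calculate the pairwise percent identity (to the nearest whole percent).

4 positions differ (1, 2, 3, 11), so 9 of 13 match: 9/13 = 69.23%.

69%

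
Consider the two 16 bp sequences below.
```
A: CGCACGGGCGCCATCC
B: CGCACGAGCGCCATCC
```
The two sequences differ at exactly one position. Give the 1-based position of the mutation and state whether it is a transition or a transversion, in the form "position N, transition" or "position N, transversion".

position 7, transition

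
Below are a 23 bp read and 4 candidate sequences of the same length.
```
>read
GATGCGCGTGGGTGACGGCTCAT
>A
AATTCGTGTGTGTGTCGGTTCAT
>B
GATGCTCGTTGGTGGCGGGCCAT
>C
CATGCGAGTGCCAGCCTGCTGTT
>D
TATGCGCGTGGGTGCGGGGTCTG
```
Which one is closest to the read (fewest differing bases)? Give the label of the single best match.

B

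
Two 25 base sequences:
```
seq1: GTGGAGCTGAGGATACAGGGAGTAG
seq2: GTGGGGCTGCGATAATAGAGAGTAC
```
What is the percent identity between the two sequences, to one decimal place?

68.0%

8 positions differ (5, 10, 12, 13, 14, 16, 19, 25), so 17 of 25 match: 17/25 = 68%.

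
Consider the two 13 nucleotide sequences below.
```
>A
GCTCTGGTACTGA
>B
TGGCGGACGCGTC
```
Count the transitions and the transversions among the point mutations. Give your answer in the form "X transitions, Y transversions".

Transitions (purine↔purine or pyrimidine↔pyrimidine): 7 G→A, 8 T→C, 9 A→G.
Transversions (purine↔pyrimidine): 1 G→T, 2 C→G, 3 T→G, 5 T→G, 11 T→G, 12 G→T, 13 A→C.

3 transitions, 7 transversions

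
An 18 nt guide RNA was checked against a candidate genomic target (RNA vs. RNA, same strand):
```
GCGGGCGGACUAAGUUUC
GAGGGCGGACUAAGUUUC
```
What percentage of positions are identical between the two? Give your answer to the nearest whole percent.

94%

Mismatch at position 2 (1-based): 1 of 18.
Identical positions: 17/18 = 94.44% → 94%.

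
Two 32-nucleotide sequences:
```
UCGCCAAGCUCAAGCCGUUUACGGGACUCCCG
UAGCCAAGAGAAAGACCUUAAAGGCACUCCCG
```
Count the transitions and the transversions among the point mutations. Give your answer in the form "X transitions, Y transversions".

Mismatches (1-based):
base 2: C→A (pyrimidine→purine, transversion)
base 9: C→A (pyrimidine→purine, transversion)
base 10: U→G (pyrimidine→purine, transversion)
base 11: C→A (pyrimidine→purine, transversion)
base 15: C→A (pyrimidine→purine, transversion)
base 17: G→C (purine→pyrimidine, transversion)
base 20: U→A (pyrimidine→purine, transversion)
base 22: C→A (pyrimidine→purine, transversion)
base 25: G→C (purine→pyrimidine, transversion)

0 transitions, 9 transversions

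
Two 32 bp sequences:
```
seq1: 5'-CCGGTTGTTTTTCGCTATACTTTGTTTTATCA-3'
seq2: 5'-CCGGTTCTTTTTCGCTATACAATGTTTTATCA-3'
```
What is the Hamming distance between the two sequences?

3

The sequences differ at sites 7, 21, 22 (1-based) — 3 in total.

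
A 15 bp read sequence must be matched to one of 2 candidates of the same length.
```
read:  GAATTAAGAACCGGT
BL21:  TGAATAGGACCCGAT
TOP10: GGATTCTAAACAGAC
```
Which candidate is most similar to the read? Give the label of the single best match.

BL21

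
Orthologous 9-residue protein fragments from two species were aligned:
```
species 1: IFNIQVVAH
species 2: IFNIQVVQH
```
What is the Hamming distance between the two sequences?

Comparing position by position, 1 residue differs: 8 (A/Q).

1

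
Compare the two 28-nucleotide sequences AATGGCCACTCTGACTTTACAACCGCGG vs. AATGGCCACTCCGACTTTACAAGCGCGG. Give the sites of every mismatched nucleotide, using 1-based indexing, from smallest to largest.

Differences at site 12 (T→C), site 23 (C→G).

12, 23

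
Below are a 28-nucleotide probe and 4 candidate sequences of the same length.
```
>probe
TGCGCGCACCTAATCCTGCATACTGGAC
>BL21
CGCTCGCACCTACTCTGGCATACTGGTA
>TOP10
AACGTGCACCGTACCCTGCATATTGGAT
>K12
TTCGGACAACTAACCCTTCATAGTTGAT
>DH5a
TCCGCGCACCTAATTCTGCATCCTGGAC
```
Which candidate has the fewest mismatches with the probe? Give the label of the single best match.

DH5a

BL21 differs at 7 positions; TOP10 differs at 8 positions; K12 differs at 9 positions; DH5a differs at 3 positions. The closest is DH5a.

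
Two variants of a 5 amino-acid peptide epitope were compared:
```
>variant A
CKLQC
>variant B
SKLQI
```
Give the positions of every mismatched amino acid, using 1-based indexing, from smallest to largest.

Differences at position 1 (C→S), position 5 (C→I).

1, 5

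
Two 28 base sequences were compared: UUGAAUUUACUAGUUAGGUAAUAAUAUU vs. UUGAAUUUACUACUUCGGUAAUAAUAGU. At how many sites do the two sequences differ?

3

Mismatches (1-based): site 13: G→C; site 16: A→C; site 27: U→G.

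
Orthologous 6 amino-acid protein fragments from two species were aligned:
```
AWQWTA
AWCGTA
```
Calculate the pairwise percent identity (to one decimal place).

2 positions differ (3, 4), so 4 of 6 match: 4/6 = 66.67%.

66.7%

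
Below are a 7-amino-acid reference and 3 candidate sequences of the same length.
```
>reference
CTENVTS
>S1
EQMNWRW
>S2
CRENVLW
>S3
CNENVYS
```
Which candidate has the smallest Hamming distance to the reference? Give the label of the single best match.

Hamming distances to reference — S1: 6; S2: 3; S3: 2.
Smallest is S3 with 2 mismatches.

S3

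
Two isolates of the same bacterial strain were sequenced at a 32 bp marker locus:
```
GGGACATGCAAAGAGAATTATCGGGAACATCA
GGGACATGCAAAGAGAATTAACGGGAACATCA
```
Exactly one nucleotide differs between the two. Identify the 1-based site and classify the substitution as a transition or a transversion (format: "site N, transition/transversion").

site 21, transversion

Site 21 changes T→A. T is a pyrimidine and A is a purine, so this is a transversion.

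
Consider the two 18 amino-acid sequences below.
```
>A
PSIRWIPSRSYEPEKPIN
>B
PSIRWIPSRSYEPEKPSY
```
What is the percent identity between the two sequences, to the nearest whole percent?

2 positions differ (17, 18), so 16 of 18 match: 16/18 = 88.89%.

89%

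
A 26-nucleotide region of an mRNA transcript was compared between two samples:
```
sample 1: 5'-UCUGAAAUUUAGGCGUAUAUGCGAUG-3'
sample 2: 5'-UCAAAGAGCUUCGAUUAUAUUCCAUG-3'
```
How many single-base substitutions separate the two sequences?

Comparing position by position, 11 positions differ: 3 (U/A), 4 (G/A), 6 (A/G), 8 (U/G), 9 (U/C), 11 (A/U), 12 (G/C), 14 (C/A), 15 (G/U), 21 (G/U), 23 (G/C).

11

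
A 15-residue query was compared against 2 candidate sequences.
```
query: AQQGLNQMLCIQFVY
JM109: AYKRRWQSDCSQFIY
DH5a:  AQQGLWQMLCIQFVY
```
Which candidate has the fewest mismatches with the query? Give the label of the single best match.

DH5a

JM109 differs at 9 residues; DH5a differs at 1 residue. The closest is DH5a.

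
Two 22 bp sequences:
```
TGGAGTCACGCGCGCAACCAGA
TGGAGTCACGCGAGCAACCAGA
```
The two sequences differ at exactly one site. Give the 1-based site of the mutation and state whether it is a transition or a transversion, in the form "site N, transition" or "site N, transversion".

site 13, transversion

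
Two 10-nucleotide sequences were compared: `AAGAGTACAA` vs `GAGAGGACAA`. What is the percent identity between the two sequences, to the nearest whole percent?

2 positions differ (1, 6), so 8 of 10 match: 8/10 = 80%.

80%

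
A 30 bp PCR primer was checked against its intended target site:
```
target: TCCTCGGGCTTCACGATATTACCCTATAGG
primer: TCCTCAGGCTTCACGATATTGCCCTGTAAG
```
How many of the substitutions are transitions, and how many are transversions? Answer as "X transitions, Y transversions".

Mismatches (1-based):
position 6: G→A (purine→purine, transition)
position 21: A→G (purine→purine, transition)
position 26: A→G (purine→purine, transition)
position 29: G→A (purine→purine, transition)

4 transitions, 0 transversions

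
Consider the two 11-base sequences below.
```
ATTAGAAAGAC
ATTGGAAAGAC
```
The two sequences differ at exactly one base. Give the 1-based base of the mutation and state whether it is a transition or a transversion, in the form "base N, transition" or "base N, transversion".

The sequences differ only at base 4: A→G (purine→purine), a transition.

base 4, transition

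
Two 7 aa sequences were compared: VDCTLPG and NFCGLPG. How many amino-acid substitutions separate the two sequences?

3

Comparing position by position, 3 positions differ: 1 (V/N), 2 (D/F), 4 (T/G).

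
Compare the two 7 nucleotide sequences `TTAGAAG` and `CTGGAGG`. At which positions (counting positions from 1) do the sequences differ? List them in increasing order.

Scanning 1-based: 1: T/C; 3: A/G; 6: A/G.

1, 3, 6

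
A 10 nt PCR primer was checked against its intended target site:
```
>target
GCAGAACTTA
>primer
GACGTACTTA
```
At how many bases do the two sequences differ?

3

The sequences differ at bases 2, 3, 5 (1-based) — 3 in total.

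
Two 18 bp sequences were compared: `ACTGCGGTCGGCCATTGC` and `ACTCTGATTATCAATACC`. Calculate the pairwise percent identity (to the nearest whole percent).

50%

9 positions differ (4, 5, 7, 9, 10, 11, 13, 16, 17), so 9 of 18 match: 9/18 = 50%.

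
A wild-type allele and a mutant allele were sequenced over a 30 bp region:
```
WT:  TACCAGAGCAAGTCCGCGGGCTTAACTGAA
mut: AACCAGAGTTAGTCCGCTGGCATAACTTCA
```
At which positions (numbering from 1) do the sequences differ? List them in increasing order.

Differences at position 1 (T→A), position 9 (C→T), position 10 (A→T), position 18 (G→T), position 22 (T→A), position 28 (G→T), position 29 (A→C).

1, 9, 10, 18, 22, 28, 29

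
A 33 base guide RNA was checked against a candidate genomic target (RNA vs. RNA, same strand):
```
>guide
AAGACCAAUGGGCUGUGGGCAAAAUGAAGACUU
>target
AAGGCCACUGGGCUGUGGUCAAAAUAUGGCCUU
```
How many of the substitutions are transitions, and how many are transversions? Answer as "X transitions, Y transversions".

3 transitions, 4 transversions

Transitions (purine↔purine or pyrimidine↔pyrimidine): 4 A→G, 26 G→A, 28 A→G.
Transversions (purine↔pyrimidine): 8 A→C, 19 G→U, 27 A→U, 30 A→C.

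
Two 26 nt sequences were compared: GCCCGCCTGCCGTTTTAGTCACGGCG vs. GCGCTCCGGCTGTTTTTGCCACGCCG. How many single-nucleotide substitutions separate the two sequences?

Mismatches (1-based): base 3: C→G; base 5: G→T; base 8: T→G; base 11: C→T; base 17: A→T; base 19: T→C; base 24: G→C.

7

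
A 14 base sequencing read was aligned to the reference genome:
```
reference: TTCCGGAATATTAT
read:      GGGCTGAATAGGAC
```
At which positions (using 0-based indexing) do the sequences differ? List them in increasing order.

0, 1, 2, 4, 10, 11, 13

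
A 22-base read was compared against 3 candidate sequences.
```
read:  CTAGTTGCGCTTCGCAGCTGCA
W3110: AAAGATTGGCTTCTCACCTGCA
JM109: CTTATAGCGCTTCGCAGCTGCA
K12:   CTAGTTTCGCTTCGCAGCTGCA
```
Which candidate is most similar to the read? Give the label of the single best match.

K12

Hamming distances to read — W3110: 7; JM109: 3; K12: 1.
Smallest is K12 with 1 mismatch.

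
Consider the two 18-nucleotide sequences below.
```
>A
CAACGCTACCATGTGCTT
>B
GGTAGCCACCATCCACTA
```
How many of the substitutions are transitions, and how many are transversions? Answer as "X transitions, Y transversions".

Mismatches (1-based):
position 1: C→G (pyrimidine→purine, transversion)
position 2: A→G (purine→purine, transition)
position 3: A→T (purine→pyrimidine, transversion)
position 4: C→A (pyrimidine→purine, transversion)
position 7: T→C (pyrimidine→pyrimidine, transition)
position 13: G→C (purine→pyrimidine, transversion)
position 14: T→C (pyrimidine→pyrimidine, transition)
position 15: G→A (purine→purine, transition)
position 18: T→A (pyrimidine→purine, transversion)

4 transitions, 5 transversions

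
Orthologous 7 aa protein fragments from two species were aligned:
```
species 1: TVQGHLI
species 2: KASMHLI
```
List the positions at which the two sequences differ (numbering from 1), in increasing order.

1, 2, 3, 4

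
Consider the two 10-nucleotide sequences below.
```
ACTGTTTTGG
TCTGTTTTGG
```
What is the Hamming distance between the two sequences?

1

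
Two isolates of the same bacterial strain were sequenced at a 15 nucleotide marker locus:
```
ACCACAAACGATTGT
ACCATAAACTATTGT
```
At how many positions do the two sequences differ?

Comparing position by position, 2 positions differ: 5 (C/T), 10 (G/T).

2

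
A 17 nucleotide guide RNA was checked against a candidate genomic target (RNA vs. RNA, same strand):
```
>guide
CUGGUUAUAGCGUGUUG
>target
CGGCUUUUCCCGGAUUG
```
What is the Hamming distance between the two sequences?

7

The sequences differ at sites 2, 4, 7, 9, 10, 13, 14 (1-based) — 7 in total.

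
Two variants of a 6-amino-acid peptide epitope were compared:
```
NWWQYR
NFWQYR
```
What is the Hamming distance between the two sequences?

Mismatches (1-based): position 2: W→F.

1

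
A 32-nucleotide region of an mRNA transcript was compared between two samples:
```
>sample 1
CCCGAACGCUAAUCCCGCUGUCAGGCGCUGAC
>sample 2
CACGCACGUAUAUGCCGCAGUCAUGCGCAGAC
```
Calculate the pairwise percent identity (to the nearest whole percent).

Mismatches at positions 2, 5, 9, 10, 11, 14, 19, 24, 29 (1-based): 9 of 32.
Identical positions: 23/32 = 71.88% → 72%.

72%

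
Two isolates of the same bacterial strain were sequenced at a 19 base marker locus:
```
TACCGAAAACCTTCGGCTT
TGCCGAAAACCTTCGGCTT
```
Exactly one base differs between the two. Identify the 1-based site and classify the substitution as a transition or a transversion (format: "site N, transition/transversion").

Site 2 changes A→G. A is a purine and G is a purine, so this is a transition.

site 2, transition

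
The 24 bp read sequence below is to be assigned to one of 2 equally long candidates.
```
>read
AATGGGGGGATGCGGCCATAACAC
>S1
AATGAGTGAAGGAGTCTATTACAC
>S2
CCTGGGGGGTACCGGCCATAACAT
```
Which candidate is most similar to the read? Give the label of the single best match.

S2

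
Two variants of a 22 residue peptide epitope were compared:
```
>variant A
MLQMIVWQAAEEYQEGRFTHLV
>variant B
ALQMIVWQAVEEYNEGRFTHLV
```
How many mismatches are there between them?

Mismatches (1-based): position 1: M→A; position 10: A→V; position 14: Q→N.

3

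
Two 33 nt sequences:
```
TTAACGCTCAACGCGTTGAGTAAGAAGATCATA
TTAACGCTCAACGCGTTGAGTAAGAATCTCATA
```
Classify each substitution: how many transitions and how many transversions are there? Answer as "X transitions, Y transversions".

0 transitions, 2 transversions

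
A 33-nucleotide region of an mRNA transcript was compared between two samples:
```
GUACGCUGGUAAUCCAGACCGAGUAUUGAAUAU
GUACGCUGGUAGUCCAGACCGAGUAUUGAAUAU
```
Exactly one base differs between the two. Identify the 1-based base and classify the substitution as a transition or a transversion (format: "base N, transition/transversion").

base 12, transition

The sequences differ only at base 12: A→G (purine→purine), a transition.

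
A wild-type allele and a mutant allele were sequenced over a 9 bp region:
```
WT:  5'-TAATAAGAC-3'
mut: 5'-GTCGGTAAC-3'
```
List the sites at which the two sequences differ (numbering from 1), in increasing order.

Differences at site 1 (T→G), site 2 (A→T), site 3 (A→C), site 4 (T→G), site 5 (A→G), site 6 (A→T), site 7 (G→A).

1, 2, 3, 4, 5, 6, 7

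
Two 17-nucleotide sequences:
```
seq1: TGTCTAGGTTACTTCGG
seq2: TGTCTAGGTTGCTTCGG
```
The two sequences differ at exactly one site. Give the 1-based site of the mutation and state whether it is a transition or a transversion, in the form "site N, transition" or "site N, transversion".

The sequences differ only at site 11: A→G (purine→purine), a transition.

site 11, transition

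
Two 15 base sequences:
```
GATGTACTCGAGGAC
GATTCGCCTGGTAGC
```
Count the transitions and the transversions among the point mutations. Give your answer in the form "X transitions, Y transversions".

Transitions (purine↔purine or pyrimidine↔pyrimidine): 5 T→C, 6 A→G, 8 T→C, 9 C→T, 11 A→G, 13 G→A, 14 A→G.
Transversions (purine↔pyrimidine): 4 G→T, 12 G→T.

7 transitions, 2 transversions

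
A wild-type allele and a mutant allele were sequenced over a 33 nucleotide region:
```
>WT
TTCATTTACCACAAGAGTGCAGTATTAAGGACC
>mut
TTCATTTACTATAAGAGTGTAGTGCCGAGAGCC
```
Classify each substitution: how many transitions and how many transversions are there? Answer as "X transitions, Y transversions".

Transitions (purine↔purine or pyrimidine↔pyrimidine): 10 C→T, 12 C→T, 20 C→T, 24 A→G, 25 T→C, 26 T→C, 27 A→G, 30 G→A, 31 A→G.
Transversions (purine↔pyrimidine): none.

9 transitions, 0 transversions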